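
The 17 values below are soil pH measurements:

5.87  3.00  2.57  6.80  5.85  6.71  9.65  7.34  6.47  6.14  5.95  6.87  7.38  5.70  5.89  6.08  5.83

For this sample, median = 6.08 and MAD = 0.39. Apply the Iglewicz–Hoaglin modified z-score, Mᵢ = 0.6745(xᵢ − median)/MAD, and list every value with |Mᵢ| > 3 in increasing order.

2.57, 3.00, 9.65

|Mᵢ| > 3 ⇔ |xᵢ − 6.08| > 3·0.39/0.6745 = 1.73.
So outliers lie outside [4.35, 7.81].
2.57: M = -6.07 → outlier.
3.00: M = -5.33 → outlier.
9.65: M = 6.17 → outlier.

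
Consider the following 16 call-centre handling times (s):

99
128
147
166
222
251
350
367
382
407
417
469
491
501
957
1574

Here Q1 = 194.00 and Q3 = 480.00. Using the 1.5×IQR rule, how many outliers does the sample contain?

2

IQR = 286.00; fences at 194.00 − 429.00 = -235.00 and 480.00 + 429.00 = 909.00.
Outside the cutoffs: 957, 1574.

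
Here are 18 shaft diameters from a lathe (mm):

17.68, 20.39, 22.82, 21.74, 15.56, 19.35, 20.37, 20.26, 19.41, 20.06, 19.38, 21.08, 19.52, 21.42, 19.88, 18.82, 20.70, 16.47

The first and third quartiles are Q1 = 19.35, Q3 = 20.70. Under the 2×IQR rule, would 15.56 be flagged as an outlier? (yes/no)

yes

IQR = Q3 − Q1 = 20.70 − 19.35 = 1.35.
Lower fence = Q1 − 2·IQR = 19.35 − 2.70 = 16.65.
Upper fence = Q3 + 2·IQR = 20.70 + 2.70 = 23.40.
15.56 lies below the lower fence.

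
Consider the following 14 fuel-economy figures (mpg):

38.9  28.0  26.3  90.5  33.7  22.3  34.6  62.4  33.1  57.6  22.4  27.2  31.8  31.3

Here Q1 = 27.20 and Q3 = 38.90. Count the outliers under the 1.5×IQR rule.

IQR = 11.70; fences at 27.20 − 17.55 = 9.65 and 38.90 + 17.55 = 56.45.
Outside the cutoffs: 57.6, 62.4, 90.5.

3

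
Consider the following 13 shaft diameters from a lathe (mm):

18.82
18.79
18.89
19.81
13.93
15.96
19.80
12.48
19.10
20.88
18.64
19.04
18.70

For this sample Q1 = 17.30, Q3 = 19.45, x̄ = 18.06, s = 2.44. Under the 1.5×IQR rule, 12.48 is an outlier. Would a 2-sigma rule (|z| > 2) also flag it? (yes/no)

z = (12.48 − 18.06) / 2.44 = -2.29.
|z| = 2.29 > 2.

yes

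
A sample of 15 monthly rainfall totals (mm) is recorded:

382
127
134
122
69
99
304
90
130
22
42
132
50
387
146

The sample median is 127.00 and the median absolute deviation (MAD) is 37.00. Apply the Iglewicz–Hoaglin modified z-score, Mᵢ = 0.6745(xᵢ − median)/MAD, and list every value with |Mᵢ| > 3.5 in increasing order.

|Mᵢ| > 3.5 ⇔ |xᵢ − 127.00| > 3.5·37.00/0.6745 = 191.99.
So outliers lie outside [-64.99, 318.99].
382: M = 4.65 → outlier.
387: M = 4.74 → outlier.

382, 387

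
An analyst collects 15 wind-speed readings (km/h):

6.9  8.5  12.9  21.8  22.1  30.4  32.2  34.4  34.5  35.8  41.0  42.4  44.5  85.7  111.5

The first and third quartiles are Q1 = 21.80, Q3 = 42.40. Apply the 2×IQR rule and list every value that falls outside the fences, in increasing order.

85.7, 111.5

IQR = Q3 − Q1 = 42.40 − 21.80 = 20.60.
Lower fence = Q1 − 2·IQR = 21.80 − 41.20 = -19.40.
Upper fence = Q3 + 2·IQR = 42.40 + 41.20 = 83.60.
85.7 > 83.60 → outlier.
111.5 > 83.60 → outlier.
All remaining values lie within [-19.40, 83.60].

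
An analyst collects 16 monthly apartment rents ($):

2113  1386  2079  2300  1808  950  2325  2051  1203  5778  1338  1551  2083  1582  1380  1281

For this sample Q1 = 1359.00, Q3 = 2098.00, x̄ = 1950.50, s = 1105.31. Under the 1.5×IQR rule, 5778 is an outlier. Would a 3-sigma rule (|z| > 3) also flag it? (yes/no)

yes

z = (5778 − 1950.50) / 1105.31 = 3.46.
|z| = 3.46 > 3.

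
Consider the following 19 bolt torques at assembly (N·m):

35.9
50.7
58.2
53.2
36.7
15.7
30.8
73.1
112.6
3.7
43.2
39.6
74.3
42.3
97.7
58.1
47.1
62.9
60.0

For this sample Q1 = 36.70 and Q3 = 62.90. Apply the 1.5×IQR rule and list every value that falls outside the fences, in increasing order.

IQR = Q3 − Q1 = 62.90 − 36.70 = 26.20.
Lower fence = Q1 − 1.5·IQR = 36.70 − 39.30 = -2.60.
Upper fence = Q3 + 1.5·IQR = 62.90 + 39.30 = 102.20.
112.6 > 102.20 → outlier.
All remaining values lie within [-2.60, 102.20].

112.6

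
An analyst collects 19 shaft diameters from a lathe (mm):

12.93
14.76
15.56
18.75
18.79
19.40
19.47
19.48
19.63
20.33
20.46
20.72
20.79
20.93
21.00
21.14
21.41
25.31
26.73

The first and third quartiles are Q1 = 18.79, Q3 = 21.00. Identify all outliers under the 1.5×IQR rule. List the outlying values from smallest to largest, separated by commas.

12.93, 14.76, 25.31, 26.73

IQR = Q3 − Q1 = 21.00 − 18.79 = 2.21.
Lower fence = Q1 − 1.5·IQR = 18.79 − 3.315 = 15.475.
Upper fence = Q3 + 1.5·IQR = 21.00 + 3.315 = 24.315.
12.93 < 15.475 → outlier.
14.76 < 15.475 → outlier.
25.31 > 24.315 → outlier.
26.73 > 24.315 → outlier.
All remaining values lie within [15.475, 24.315].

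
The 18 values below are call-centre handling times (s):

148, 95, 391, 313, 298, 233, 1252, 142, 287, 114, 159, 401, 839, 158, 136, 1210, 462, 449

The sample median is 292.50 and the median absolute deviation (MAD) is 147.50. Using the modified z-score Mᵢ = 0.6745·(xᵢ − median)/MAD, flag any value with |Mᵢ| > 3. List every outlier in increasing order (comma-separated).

1210, 1252

|Mᵢ| > 3 ⇔ |xᵢ − 292.50| > 3·147.50/0.6745 = 656.04.
So outliers lie outside [-363.54, 948.54].
1210: M = 4.20 → outlier.
1252: M = 4.39 → outlier.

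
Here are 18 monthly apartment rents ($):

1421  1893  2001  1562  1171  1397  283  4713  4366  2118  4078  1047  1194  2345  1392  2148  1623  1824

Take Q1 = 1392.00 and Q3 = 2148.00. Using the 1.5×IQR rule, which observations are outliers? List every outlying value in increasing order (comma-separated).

IQR = Q3 − Q1 = 2148.00 − 1392.00 = 756.00.
Lower fence = Q1 − 1.5·IQR = 1392.00 − 1134.00 = 258.00.
Upper fence = Q3 + 1.5·IQR = 2148.00 + 1134.00 = 3282.00.
4078 > 3282.00 → outlier.
4366 > 3282.00 → outlier.
4713 > 3282.00 → outlier.
All remaining values lie within [258.00, 3282.00].

4078, 4366, 4713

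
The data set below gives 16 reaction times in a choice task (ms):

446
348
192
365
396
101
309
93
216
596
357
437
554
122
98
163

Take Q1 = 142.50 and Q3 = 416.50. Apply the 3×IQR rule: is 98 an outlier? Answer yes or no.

IQR = Q3 − Q1 = 416.50 − 142.50 = 274.00.
Lower fence = Q1 − 3·IQR = 142.50 − 822.00 = -679.50.
Upper fence = Q3 + 3·IQR = 416.50 + 822.00 = 1238.50.
98 lies within [-679.50, 1238.50].

no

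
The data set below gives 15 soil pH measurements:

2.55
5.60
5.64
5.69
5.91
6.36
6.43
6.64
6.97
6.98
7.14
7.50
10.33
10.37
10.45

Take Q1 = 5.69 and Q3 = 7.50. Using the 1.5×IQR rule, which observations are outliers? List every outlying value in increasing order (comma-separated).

2.55, 10.33, 10.37, 10.45

IQR = Q3 − Q1 = 7.50 − 5.69 = 1.81.
Lower fence = Q1 − 1.5·IQR = 5.69 − 2.715 = 2.975.
Upper fence = Q3 + 1.5·IQR = 7.50 + 2.715 = 10.215.
2.55 < 2.975 → outlier.
10.33 > 10.215 → outlier.
10.37 > 10.215 → outlier.
10.45 > 10.215 → outlier.
All remaining values lie within [2.975, 10.215].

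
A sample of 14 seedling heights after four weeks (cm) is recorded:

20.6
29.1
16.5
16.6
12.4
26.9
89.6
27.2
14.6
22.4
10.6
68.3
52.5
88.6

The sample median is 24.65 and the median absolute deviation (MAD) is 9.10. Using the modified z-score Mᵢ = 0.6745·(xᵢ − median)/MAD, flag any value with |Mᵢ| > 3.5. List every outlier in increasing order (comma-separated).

88.6, 89.6

|Mᵢ| > 3.5 ⇔ |xᵢ − 24.65| > 3.5·9.10/0.6745 = 47.22.
So outliers lie outside [-22.57, 71.87].
88.6: M = 4.74 → outlier.
89.6: M = 4.81 → outlier.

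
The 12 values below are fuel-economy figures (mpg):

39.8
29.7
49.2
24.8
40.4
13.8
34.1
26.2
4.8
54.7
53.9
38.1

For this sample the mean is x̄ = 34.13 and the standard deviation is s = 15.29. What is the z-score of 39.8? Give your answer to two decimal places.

0.37

z = (39.8 − 34.13) / 15.29 = 0.37.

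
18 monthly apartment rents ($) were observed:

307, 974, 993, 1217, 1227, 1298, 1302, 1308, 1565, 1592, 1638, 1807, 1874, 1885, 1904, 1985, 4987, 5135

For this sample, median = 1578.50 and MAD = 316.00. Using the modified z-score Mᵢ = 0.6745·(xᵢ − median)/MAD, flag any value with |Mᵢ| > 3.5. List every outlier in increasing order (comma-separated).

|Mᵢ| > 3.5 ⇔ |xᵢ − 1578.50| > 3.5·316.00/0.6745 = 1639.73.
So outliers lie outside [-61.23, 3218.23].
4987: M = 7.28 → outlier.
5135: M = 7.59 → outlier.

4987, 5135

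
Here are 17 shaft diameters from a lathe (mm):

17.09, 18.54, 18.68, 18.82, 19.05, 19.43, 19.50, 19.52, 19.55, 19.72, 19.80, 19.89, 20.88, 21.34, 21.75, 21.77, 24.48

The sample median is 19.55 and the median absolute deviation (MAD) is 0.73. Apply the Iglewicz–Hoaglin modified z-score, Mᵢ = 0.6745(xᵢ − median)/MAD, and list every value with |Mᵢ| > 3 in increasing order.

|Mᵢ| > 3 ⇔ |xᵢ − 19.55| > 3·0.73/0.6745 = 3.25.
So outliers lie outside [16.30, 22.80].
24.48: M = 4.56 → outlier.

24.48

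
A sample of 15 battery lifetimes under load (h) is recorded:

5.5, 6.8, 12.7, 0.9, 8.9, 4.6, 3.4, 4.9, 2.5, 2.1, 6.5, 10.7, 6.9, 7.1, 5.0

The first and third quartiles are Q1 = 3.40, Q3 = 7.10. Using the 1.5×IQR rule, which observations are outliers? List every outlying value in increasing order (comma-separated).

12.7

IQR = Q3 − Q1 = 7.10 − 3.40 = 3.70.
Lower fence = Q1 − 1.5·IQR = 3.40 − 5.55 = -2.15.
Upper fence = Q3 + 1.5·IQR = 7.10 + 5.55 = 12.65.
12.7 > 12.65 → outlier.
All remaining values lie within [-2.15, 12.65].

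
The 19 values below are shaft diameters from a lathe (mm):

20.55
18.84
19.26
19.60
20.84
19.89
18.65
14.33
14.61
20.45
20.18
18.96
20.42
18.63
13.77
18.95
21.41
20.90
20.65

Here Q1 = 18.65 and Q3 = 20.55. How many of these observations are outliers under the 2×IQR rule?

3

IQR = 1.90; fences at 18.65 − 3.80 = 14.85 and 20.55 + 3.80 = 24.35.
Outside the cutoffs: 13.77, 14.33, 14.61.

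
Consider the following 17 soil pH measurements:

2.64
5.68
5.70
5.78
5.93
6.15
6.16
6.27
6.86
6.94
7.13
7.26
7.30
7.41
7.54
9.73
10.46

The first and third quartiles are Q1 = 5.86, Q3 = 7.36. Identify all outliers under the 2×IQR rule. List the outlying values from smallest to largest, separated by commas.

2.64, 10.46

IQR = Q3 − Q1 = 7.36 − 5.86 = 1.50.
Lower fence = Q1 − 2·IQR = 5.86 − 3.00 = 2.86.
Upper fence = Q3 + 2·IQR = 7.36 + 3.00 = 10.36.
2.64 < 2.86 → outlier.
10.46 > 10.36 → outlier.
All remaining values lie within [2.86, 10.36].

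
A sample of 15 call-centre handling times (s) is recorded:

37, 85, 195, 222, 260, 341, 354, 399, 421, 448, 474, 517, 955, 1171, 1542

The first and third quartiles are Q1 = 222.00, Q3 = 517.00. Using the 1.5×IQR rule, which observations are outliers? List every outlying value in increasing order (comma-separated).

1171, 1542

IQR = Q3 − Q1 = 517.00 − 222.00 = 295.00.
Lower fence = Q1 − 1.5·IQR = 222.00 − 442.50 = -220.50.
Upper fence = Q3 + 1.5·IQR = 517.00 + 442.50 = 959.50.
1171 > 959.50 → outlier.
1542 > 959.50 → outlier.
All remaining values lie within [-220.50, 959.50].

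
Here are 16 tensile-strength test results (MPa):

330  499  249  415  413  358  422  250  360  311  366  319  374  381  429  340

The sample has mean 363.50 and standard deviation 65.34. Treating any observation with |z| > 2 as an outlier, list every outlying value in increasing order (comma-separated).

499

Cutoffs at x̄ ± 2s: 363.50 ± 2·65.34 = [232.82, 494.18].
499: z = 2.07, |z| > 2 → outlier.
Every other value lies within [232.82, 494.18].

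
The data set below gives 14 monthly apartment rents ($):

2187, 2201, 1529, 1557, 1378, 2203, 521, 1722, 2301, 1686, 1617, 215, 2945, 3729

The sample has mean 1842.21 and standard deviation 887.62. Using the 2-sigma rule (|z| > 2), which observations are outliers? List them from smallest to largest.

Cutoffs at x̄ ± 2s: 1842.21 ± 2·887.62 = [66.97, 3617.45].
3729: z = 2.13, |z| > 2 → outlier.
Every other value lies within [66.97, 3617.45].

3729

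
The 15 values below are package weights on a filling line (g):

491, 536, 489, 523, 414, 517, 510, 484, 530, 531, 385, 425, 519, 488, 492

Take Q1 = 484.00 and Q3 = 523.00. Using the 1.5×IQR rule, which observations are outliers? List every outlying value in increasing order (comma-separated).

IQR = Q3 − Q1 = 523.00 − 484.00 = 39.00.
Lower fence = Q1 − 1.5·IQR = 484.00 − 58.50 = 425.50.
Upper fence = Q3 + 1.5·IQR = 523.00 + 58.50 = 581.50.
385 < 425.50 → outlier.
414 < 425.50 → outlier.
425 < 425.50 → outlier.
All remaining values lie within [425.50, 581.50].

385, 414, 425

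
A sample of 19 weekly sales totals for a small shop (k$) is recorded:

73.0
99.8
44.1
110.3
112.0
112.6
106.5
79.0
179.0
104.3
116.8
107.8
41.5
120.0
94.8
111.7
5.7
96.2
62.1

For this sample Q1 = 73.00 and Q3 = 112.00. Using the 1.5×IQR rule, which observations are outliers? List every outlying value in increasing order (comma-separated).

5.7, 179.0

IQR = Q3 − Q1 = 112.00 − 73.00 = 39.00.
Lower fence = Q1 − 1.5·IQR = 73.00 − 58.50 = 14.50.
Upper fence = Q3 + 1.5·IQR = 112.00 + 58.50 = 170.50.
5.7 < 14.50 → outlier.
179.0 > 170.50 → outlier.
All remaining values lie within [14.50, 170.50].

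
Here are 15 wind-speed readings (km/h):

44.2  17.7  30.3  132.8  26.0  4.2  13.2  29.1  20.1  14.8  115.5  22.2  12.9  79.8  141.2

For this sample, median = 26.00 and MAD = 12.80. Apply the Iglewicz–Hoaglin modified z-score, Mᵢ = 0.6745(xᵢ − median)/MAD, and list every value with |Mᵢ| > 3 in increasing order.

|Mᵢ| > 3 ⇔ |xᵢ − 26.00| > 3·12.80/0.6745 = 56.93.
So outliers lie outside [-30.93, 82.93].
115.5: M = 4.72 → outlier.
132.8: M = 5.63 → outlier.
141.2: M = 6.07 → outlier.

115.5, 132.8, 141.2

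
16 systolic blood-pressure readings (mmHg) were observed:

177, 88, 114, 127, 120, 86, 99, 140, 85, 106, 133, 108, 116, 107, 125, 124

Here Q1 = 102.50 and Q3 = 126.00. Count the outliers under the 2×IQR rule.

1

IQR = 23.50; fences at 102.50 − 47.00 = 55.50 and 126.00 + 47.00 = 173.00.
Outside the cutoffs: 177.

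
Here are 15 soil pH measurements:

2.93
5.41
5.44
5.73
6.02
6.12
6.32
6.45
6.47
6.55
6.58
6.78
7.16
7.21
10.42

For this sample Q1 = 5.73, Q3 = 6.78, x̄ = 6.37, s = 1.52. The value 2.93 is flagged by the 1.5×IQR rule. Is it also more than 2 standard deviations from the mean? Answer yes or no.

yes

z = (2.93 − 6.37) / 1.52 = -2.26.
|z| = 2.26 > 2.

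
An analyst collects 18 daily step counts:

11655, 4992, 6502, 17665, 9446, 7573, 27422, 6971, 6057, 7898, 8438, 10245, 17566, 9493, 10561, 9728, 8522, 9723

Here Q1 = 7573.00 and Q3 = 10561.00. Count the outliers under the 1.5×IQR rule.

3

IQR = 2988.00; fences at 7573.00 − 4482.00 = 3091.00 and 10561.00 + 4482.00 = 15043.00.
Outside the cutoffs: 17566, 17665, 27422.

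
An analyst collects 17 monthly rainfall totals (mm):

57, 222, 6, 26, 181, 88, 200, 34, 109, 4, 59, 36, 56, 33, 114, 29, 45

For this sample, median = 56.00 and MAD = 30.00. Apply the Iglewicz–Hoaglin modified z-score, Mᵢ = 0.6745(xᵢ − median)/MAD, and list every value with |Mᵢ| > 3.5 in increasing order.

|Mᵢ| > 3.5 ⇔ |xᵢ − 56.00| > 3.5·30.00/0.6745 = 155.67.
So outliers lie outside [-99.67, 211.67].
222: M = 3.73 → outlier.

222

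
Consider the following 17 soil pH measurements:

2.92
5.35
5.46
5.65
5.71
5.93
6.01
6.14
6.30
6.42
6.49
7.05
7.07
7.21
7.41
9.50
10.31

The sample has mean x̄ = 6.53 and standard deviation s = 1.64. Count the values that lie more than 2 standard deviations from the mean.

Cutoffs: x̄ ± 2s = [3.25, 9.81].
Outside the cutoffs: 2.92, 10.31.

2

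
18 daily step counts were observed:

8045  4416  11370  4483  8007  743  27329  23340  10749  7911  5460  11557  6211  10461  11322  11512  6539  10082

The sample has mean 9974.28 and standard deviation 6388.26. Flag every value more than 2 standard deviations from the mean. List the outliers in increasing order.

Cutoffs at x̄ ± 2s: 9974.28 ± 2·6388.26 = [-2802.24, 22750.80].
23340: z = 2.09, |z| > 2 → outlier.
27329: z = 2.72, |z| > 2 → outlier.
Every other value lies within [-2802.24, 22750.80].

23340, 27329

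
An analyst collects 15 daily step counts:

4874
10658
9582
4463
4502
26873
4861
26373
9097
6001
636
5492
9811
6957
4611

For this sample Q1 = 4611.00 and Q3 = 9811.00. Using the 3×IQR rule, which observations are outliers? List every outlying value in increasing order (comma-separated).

26373, 26873

IQR = Q3 − Q1 = 9811.00 − 4611.00 = 5200.00.
Lower fence = Q1 − 3·IQR = 4611.00 − 15600.00 = -10989.00.
Upper fence = Q3 + 3·IQR = 9811.00 + 15600.00 = 25411.00.
26373 > 25411.00 → outlier.
26873 > 25411.00 → outlier.
All remaining values lie within [-10989.00, 25411.00].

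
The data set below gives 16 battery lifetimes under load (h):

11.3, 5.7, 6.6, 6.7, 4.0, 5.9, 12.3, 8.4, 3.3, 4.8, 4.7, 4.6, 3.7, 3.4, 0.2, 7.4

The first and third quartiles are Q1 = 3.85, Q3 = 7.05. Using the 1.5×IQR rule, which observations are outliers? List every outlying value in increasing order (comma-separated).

12.3

IQR = Q3 − Q1 = 7.05 − 3.85 = 3.20.
Lower fence = Q1 − 1.5·IQR = 3.85 − 4.80 = -0.95.
Upper fence = Q3 + 1.5·IQR = 7.05 + 4.80 = 11.85.
12.3 > 11.85 → outlier.
All remaining values lie within [-0.95, 11.85].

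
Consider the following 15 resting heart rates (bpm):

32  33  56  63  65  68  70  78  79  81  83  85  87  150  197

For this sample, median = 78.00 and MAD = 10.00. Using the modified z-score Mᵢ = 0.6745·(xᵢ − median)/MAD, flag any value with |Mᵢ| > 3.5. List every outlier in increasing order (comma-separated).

|Mᵢ| > 3.5 ⇔ |xᵢ − 78.00| > 3.5·10.00/0.6745 = 51.89.
So outliers lie outside [26.11, 129.89].
150: M = 4.86 → outlier.
197: M = 8.03 → outlier.

150, 197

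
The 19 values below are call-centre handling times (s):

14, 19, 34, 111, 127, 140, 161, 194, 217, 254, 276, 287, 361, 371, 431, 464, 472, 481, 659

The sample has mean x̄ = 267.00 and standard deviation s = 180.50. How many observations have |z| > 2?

Cutoffs: x̄ ± 2s = [-94.00, 628.00].
Outside the cutoffs: 659.

1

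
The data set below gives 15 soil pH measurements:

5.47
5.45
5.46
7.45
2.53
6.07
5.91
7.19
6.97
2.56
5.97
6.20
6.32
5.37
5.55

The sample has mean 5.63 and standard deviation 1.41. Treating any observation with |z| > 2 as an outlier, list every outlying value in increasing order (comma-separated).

2.53, 2.56

Cutoffs at x̄ ± 2s: 5.63 ± 2·1.41 = [2.81, 8.45].
2.53: z = -2.20, |z| > 2 → outlier.
2.56: z = -2.18, |z| > 2 → outlier.
Every other value lies within [2.81, 8.45].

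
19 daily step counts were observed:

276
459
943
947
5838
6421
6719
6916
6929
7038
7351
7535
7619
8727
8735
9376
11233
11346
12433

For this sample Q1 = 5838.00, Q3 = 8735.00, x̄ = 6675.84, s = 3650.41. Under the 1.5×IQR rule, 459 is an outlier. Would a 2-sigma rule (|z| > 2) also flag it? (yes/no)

no

z = (459 − 6675.84) / 3650.41 = -1.70.
|z| = 1.70 ≤ 2.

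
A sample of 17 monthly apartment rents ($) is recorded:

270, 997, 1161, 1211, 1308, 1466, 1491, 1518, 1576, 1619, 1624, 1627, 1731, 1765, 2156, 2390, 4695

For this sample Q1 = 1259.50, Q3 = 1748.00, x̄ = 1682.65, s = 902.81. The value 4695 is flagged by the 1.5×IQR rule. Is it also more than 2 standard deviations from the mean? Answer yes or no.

yes

z = (4695 − 1682.65) / 902.81 = 3.34.
|z| = 3.34 > 2.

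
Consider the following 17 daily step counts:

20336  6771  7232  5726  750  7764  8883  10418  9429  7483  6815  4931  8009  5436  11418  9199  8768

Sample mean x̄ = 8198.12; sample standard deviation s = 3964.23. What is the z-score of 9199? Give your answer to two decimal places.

z = (9199 − 8198.12) / 3964.23 = 0.25.

0.25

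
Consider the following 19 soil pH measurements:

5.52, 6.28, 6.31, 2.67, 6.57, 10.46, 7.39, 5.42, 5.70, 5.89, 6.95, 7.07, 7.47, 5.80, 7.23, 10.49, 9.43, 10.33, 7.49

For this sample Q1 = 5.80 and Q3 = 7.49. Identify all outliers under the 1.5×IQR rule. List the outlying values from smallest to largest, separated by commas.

2.67, 10.33, 10.46, 10.49

IQR = Q3 − Q1 = 7.49 − 5.80 = 1.69.
Lower fence = Q1 − 1.5·IQR = 5.80 − 2.535 = 3.265.
Upper fence = Q3 + 1.5·IQR = 7.49 + 2.535 = 10.025.
2.67 < 3.265 → outlier.
10.33 > 10.025 → outlier.
10.46 > 10.025 → outlier.
10.49 > 10.025 → outlier.
All remaining values lie within [3.265, 10.025].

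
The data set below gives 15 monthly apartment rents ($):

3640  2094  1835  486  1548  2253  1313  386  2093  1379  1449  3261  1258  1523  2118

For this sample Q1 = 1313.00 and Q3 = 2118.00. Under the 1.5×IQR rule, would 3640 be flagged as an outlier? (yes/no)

IQR = Q3 − Q1 = 2118.00 − 1313.00 = 805.00.
Lower fence = Q1 − 1.5·IQR = 1313.00 − 1207.50 = 105.50.
Upper fence = Q3 + 1.5·IQR = 2118.00 + 1207.50 = 3325.50.
3640 lies above the upper fence.

yes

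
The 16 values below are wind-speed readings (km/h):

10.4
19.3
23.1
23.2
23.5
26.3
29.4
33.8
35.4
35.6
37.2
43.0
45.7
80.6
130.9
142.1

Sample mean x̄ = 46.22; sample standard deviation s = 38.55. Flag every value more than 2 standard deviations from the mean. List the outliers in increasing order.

130.9, 142.1

Cutoffs at x̄ ± 2s: 46.22 ± 2·38.55 = [-30.88, 123.32].
130.9: z = 2.20, |z| > 2 → outlier.
142.1: z = 2.49, |z| > 2 → outlier.
Every other value lies within [-30.88, 123.32].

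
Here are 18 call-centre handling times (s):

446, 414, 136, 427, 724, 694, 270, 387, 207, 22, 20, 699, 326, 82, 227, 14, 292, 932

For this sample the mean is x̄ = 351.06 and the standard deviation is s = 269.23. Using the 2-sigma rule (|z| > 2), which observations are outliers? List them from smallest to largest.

932

Cutoffs at x̄ ± 2s: 351.06 ± 2·269.23 = [-187.40, 889.52].
932: z = 2.16, |z| > 2 → outlier.
Every other value lies within [-187.40, 889.52].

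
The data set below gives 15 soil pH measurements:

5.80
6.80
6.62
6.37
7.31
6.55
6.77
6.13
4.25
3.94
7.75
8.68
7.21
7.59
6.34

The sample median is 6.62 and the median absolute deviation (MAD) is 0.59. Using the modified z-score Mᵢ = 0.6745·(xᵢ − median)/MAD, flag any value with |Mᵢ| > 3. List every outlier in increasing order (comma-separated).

|Mᵢ| > 3 ⇔ |xᵢ − 6.62| > 3·0.59/0.6745 = 2.62.
So outliers lie outside [4.00, 9.24].
3.94: M = -3.06 → outlier.

3.94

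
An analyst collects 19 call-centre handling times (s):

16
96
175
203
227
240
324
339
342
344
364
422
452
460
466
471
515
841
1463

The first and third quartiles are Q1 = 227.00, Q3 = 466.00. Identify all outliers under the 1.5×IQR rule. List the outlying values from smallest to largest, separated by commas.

841, 1463

IQR = Q3 − Q1 = 466.00 − 227.00 = 239.00.
Lower fence = Q1 − 1.5·IQR = 227.00 − 358.50 = -131.50.
Upper fence = Q3 + 1.5·IQR = 466.00 + 358.50 = 824.50.
841 > 824.50 → outlier.
1463 > 824.50 → outlier.
All remaining values lie within [-131.50, 824.50].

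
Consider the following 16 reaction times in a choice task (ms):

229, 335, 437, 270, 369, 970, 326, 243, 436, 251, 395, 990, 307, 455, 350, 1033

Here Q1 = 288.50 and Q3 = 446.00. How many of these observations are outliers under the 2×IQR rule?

IQR = 157.50; fences at 288.50 − 315.00 = -26.50 and 446.00 + 315.00 = 761.00.
Outside the cutoffs: 970, 990, 1033.

3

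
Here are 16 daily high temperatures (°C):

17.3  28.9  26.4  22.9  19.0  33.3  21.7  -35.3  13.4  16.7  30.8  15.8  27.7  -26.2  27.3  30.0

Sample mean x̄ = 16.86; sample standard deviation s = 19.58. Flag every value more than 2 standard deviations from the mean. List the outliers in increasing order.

Cutoffs at x̄ ± 2s: 16.86 ± 2·19.58 = [-22.30, 56.02].
-35.3: z = -2.66, |z| > 2 → outlier.
-26.2: z = -2.20, |z| > 2 → outlier.
Every other value lies within [-22.30, 56.02].

-35.3, -26.2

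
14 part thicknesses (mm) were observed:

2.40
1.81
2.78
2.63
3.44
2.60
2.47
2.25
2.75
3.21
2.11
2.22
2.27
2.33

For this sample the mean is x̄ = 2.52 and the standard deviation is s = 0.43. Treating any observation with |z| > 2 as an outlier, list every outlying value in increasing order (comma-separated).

Cutoffs at x̄ ± 2s: 2.52 ± 2·0.43 = [1.66, 3.38].
3.44: z = 2.14, |z| > 2 → outlier.
Every other value lies within [1.66, 3.38].

3.44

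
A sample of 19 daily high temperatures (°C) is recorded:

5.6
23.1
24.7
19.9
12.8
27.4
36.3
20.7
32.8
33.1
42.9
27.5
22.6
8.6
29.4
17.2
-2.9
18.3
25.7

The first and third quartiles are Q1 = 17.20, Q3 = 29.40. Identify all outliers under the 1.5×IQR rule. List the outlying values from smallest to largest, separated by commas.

-2.9

IQR = Q3 − Q1 = 29.40 − 17.20 = 12.20.
Lower fence = Q1 − 1.5·IQR = 17.20 − 18.30 = -1.10.
Upper fence = Q3 + 1.5·IQR = 29.40 + 18.30 = 47.70.
-2.9 < -1.10 → outlier.
All remaining values lie within [-1.10, 47.70].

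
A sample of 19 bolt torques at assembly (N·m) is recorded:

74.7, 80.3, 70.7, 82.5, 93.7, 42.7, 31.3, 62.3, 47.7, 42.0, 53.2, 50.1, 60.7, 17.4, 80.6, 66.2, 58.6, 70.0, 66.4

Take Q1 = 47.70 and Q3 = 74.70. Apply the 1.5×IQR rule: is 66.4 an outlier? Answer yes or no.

IQR = Q3 − Q1 = 74.70 − 47.70 = 27.00.
Lower fence = Q1 − 1.5·IQR = 47.70 − 40.50 = 7.20.
Upper fence = Q3 + 1.5·IQR = 74.70 + 40.50 = 115.20.
66.4 lies within [7.20, 115.20].

no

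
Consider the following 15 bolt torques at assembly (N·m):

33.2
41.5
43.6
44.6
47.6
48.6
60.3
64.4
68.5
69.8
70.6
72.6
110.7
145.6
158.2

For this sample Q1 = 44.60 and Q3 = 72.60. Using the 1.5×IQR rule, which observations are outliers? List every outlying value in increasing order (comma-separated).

145.6, 158.2

IQR = Q3 − Q1 = 72.60 − 44.60 = 28.00.
Lower fence = Q1 − 1.5·IQR = 44.60 − 42.00 = 2.60.
Upper fence = Q3 + 1.5·IQR = 72.60 + 42.00 = 114.60.
145.6 > 114.60 → outlier.
158.2 > 114.60 → outlier.
All remaining values lie within [2.60, 114.60].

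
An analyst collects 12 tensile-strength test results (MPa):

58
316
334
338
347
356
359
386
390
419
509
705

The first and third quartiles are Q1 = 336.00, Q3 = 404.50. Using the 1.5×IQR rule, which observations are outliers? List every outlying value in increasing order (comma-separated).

58, 509, 705

IQR = Q3 − Q1 = 404.50 − 336.00 = 68.50.
Lower fence = Q1 − 1.5·IQR = 336.00 − 102.75 = 233.25.
Upper fence = Q3 + 1.5·IQR = 404.50 + 102.75 = 507.25.
58 < 233.25 → outlier.
509 > 507.25 → outlier.
705 > 507.25 → outlier.
All remaining values lie within [233.25, 507.25].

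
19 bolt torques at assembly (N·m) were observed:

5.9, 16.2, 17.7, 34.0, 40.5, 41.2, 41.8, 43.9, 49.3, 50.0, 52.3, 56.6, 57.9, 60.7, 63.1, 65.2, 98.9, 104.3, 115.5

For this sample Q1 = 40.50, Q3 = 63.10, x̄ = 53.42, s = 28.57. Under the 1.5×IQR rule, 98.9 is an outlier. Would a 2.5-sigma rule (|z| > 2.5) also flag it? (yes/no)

no

z = (98.9 − 53.42) / 28.57 = 1.59.
|z| = 1.59 ≤ 2.5.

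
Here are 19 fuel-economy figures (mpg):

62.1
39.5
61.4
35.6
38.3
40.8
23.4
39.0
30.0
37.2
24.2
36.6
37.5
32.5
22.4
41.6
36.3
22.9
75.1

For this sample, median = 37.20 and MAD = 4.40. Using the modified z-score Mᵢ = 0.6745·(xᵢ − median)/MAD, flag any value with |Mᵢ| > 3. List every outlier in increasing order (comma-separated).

61.4, 62.1, 75.1

|Mᵢ| > 3 ⇔ |xᵢ − 37.20| > 3·4.40/0.6745 = 19.57.
So outliers lie outside [17.63, 56.77].
61.4: M = 3.71 → outlier.
62.1: M = 3.82 → outlier.
75.1: M = 5.81 → outlier.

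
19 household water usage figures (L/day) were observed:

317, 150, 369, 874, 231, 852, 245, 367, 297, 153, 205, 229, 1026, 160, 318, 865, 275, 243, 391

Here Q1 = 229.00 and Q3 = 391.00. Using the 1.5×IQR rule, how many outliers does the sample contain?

IQR = 162.00; fences at 229.00 − 243.00 = -14.00 and 391.00 + 243.00 = 634.00.
Outside the cutoffs: 852, 865, 874, 1026.

4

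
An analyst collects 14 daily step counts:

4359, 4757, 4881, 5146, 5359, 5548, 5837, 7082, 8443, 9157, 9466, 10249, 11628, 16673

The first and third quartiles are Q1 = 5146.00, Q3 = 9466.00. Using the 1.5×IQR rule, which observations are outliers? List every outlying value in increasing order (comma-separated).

IQR = Q3 − Q1 = 9466.00 − 5146.00 = 4320.00.
Lower fence = Q1 − 1.5·IQR = 5146.00 − 6480.00 = -1334.00.
Upper fence = Q3 + 1.5·IQR = 9466.00 + 6480.00 = 15946.00.
16673 > 15946.00 → outlier.
All remaining values lie within [-1334.00, 15946.00].

16673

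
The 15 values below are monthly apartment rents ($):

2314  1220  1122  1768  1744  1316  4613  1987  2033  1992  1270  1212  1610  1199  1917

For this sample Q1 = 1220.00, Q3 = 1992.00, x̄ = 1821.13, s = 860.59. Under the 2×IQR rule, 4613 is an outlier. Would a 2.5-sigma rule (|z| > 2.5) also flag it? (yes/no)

z = (4613 − 1821.13) / 860.59 = 3.24.
|z| = 3.24 > 2.5.

yes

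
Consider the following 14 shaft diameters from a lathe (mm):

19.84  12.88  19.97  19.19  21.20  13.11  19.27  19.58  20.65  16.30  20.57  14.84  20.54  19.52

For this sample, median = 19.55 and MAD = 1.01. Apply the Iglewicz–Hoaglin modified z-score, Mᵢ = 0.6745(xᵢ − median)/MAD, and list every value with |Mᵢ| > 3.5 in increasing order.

12.88, 13.11

|Mᵢ| > 3.5 ⇔ |xᵢ − 19.55| > 3.5·1.01/0.6745 = 5.24.
So outliers lie outside [14.31, 24.79].
12.88: M = -4.45 → outlier.
13.11: M = -4.30 → outlier.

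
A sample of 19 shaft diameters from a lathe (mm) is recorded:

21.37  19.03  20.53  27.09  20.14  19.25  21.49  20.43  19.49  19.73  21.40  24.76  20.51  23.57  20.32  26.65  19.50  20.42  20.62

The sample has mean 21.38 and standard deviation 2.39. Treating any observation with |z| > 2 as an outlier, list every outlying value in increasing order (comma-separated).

Cutoffs at x̄ ± 2s: 21.38 ± 2·2.39 = [16.60, 26.16].
26.65: z = 2.21, |z| > 2 → outlier.
27.09: z = 2.39, |z| > 2 → outlier.
Every other value lies within [16.60, 26.16].

26.65, 27.09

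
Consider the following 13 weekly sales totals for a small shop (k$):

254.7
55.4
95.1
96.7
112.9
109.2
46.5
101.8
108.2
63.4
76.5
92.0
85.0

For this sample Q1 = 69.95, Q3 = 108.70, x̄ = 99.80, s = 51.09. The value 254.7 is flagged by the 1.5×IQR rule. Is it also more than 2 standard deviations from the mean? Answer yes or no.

z = (254.7 − 99.80) / 51.09 = 3.03.
|z| = 3.03 > 2.

yes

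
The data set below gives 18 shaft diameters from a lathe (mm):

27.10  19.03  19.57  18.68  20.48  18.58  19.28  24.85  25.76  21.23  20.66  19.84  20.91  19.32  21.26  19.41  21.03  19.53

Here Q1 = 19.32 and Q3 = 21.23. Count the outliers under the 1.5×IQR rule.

IQR = 1.91; fences at 19.32 − 2.865 = 16.455 and 21.23 + 2.865 = 24.095.
Outside the cutoffs: 24.85, 25.76, 27.10.

3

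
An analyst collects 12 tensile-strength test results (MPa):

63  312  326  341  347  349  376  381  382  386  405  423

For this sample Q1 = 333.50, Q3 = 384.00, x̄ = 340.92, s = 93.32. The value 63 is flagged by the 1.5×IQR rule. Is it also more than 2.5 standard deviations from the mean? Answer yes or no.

z = (63 − 340.92) / 93.32 = -2.98.
|z| = 2.98 > 2.5.

yes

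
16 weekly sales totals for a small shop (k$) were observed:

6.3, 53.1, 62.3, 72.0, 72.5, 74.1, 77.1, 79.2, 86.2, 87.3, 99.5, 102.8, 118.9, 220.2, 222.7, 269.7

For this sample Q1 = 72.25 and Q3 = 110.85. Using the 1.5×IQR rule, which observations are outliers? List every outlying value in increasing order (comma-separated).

IQR = Q3 − Q1 = 110.85 − 72.25 = 38.60.
Lower fence = Q1 − 1.5·IQR = 72.25 − 57.90 = 14.35.
Upper fence = Q3 + 1.5·IQR = 110.85 + 57.90 = 168.75.
6.3 < 14.35 → outlier.
220.2 > 168.75 → outlier.
222.7 > 168.75 → outlier.
269.7 > 168.75 → outlier.
All remaining values lie within [14.35, 168.75].

6.3, 220.2, 222.7, 269.7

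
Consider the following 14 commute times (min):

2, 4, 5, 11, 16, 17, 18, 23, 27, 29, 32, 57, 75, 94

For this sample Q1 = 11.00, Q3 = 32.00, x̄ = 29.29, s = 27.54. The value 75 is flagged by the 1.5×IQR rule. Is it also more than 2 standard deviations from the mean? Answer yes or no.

z = (75 − 29.29) / 27.54 = 1.66.
|z| = 1.66 ≤ 2.

no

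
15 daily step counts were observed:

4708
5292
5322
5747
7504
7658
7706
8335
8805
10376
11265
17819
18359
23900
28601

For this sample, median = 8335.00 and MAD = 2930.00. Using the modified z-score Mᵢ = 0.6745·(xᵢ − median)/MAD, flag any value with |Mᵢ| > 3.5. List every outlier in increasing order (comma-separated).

23900, 28601

|Mᵢ| > 3.5 ⇔ |xᵢ − 8335.00| > 3.5·2930.00/0.6745 = 15203.85.
So outliers lie outside [-6868.85, 23538.85].
23900: M = 3.58 → outlier.
28601: M = 4.67 → outlier.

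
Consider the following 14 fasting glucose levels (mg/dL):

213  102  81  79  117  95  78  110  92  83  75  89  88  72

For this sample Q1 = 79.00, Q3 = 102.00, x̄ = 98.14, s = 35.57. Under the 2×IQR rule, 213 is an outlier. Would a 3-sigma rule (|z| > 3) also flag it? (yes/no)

z = (213 − 98.14) / 35.57 = 3.23.
|z| = 3.23 > 3.

yes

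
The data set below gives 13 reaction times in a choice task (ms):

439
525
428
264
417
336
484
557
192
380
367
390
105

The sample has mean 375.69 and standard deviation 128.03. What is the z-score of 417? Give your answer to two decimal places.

z = (417 − 375.69) / 128.03 = 0.32.

0.32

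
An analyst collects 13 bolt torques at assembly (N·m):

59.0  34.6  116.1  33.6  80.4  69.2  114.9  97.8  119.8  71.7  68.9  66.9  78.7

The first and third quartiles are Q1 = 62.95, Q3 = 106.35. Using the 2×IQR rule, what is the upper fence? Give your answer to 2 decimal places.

IQR = Q3 − Q1 = 106.35 − 62.95 = 43.40.
Lower fence = Q1 − 2·IQR = 62.95 − 86.80 = -23.85.
Upper fence = Q3 + 2·IQR = 106.35 + 86.80 = 193.15.

193.15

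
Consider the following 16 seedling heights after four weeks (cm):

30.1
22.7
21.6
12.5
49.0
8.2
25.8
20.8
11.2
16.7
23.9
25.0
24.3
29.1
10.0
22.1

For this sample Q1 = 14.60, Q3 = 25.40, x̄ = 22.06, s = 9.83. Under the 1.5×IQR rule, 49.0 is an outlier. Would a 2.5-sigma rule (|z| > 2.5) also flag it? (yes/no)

z = (49.0 − 22.06) / 9.83 = 2.74.
|z| = 2.74 > 2.5.

yes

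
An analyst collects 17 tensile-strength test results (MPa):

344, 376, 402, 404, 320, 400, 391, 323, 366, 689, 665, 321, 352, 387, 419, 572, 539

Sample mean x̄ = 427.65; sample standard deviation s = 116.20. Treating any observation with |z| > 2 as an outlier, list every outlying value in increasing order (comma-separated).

665, 689

Cutoffs at x̄ ± 2s: 427.65 ± 2·116.20 = [195.25, 660.05].
665: z = 2.04, |z| > 2 → outlier.
689: z = 2.25, |z| > 2 → outlier.
Every other value lies within [195.25, 660.05].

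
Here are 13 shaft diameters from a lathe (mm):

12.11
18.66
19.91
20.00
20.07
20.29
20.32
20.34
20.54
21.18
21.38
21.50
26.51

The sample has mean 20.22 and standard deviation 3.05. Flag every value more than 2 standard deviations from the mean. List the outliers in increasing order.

12.11, 26.51

Cutoffs at x̄ ± 2s: 20.22 ± 2·3.05 = [14.12, 26.32].
12.11: z = -2.66, |z| > 2 → outlier.
26.51: z = 2.06, |z| > 2 → outlier.
Every other value lies within [14.12, 26.32].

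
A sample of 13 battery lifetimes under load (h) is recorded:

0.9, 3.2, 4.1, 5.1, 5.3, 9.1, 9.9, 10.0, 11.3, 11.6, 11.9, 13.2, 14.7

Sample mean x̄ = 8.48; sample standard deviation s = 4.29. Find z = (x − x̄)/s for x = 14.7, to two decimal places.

z = (14.7 − 8.48) / 4.29 = 1.45.

1.45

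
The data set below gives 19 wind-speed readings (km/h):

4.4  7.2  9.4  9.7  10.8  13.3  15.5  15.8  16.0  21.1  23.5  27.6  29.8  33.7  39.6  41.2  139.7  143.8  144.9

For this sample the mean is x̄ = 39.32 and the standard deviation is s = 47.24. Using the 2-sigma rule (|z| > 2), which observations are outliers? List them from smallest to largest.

139.7, 143.8, 144.9

Cutoffs at x̄ ± 2s: 39.32 ± 2·47.24 = [-55.16, 133.80].
139.7: z = 2.12, |z| > 2 → outlier.
143.8: z = 2.21, |z| > 2 → outlier.
144.9: z = 2.23, |z| > 2 → outlier.
Every other value lies within [-55.16, 133.80].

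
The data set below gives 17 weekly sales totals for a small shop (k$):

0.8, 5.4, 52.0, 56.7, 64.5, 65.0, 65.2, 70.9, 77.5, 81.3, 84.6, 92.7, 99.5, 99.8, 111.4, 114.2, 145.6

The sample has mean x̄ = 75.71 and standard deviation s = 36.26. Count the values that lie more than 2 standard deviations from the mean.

Cutoffs: x̄ ± 2s = [3.19, 148.23].
Outside the cutoffs: 0.8.

1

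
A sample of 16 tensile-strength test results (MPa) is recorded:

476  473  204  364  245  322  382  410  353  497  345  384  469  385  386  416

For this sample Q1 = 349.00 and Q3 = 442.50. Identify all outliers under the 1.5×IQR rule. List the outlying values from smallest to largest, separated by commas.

204

IQR = Q3 − Q1 = 442.50 − 349.00 = 93.50.
Lower fence = Q1 − 1.5·IQR = 349.00 − 140.25 = 208.75.
Upper fence = Q3 + 1.5·IQR = 442.50 + 140.25 = 582.75.
204 < 208.75 → outlier.
All remaining values lie within [208.75, 582.75].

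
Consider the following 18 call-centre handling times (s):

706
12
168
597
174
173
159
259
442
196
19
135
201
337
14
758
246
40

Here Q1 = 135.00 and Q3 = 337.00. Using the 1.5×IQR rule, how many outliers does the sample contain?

IQR = 202.00; fences at 135.00 − 303.00 = -168.00 and 337.00 + 303.00 = 640.00.
Outside the cutoffs: 706, 758.

2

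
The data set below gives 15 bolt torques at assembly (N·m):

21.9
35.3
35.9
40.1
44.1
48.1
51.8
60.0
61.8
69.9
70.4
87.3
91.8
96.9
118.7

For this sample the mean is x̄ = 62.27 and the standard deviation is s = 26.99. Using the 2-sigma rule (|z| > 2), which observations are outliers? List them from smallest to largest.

118.7

Cutoffs at x̄ ± 2s: 62.27 ± 2·26.99 = [8.29, 116.25].
118.7: z = 2.09, |z| > 2 → outlier.
Every other value lies within [8.29, 116.25].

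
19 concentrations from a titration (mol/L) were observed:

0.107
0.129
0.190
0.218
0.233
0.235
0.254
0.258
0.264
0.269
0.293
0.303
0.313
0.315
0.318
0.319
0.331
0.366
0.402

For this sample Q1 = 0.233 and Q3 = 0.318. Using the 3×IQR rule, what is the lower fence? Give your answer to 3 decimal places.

IQR = Q3 − Q1 = 0.318 − 0.233 = 0.085.
Lower fence = Q1 − 3·IQR = 0.233 − 0.255 = -0.022.
Upper fence = Q3 + 3·IQR = 0.318 + 0.255 = 0.573.

-0.022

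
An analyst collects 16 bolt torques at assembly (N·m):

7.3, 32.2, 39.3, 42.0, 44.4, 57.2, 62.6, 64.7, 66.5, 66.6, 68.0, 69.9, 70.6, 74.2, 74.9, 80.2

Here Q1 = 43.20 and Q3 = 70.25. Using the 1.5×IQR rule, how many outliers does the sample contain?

IQR = 27.05; fences at 43.20 − 40.575 = 2.625 and 70.25 + 40.575 = 110.825.
Every value lies within the cutoffs.

0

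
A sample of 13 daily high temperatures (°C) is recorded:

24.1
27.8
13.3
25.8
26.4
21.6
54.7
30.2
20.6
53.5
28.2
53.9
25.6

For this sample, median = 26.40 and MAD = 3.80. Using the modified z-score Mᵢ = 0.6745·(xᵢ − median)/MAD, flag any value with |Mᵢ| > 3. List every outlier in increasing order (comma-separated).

53.5, 53.9, 54.7

|Mᵢ| > 3 ⇔ |xᵢ − 26.40| > 3·3.80/0.6745 = 16.90.
So outliers lie outside [9.50, 43.30].
53.5: M = 4.81 → outlier.
53.9: M = 4.88 → outlier.
54.7: M = 5.02 → outlier.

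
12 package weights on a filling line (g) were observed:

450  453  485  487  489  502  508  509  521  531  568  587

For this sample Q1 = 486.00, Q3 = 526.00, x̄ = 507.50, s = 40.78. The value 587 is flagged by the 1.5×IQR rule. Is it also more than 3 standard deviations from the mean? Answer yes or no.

no

z = (587 − 507.50) / 40.78 = 1.95.
|z| = 1.95 ≤ 3.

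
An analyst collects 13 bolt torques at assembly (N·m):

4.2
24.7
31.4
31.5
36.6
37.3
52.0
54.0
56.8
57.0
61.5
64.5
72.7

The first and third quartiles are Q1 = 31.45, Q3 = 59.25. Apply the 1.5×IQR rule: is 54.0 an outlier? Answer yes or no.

no

IQR = Q3 − Q1 = 59.25 − 31.45 = 27.80.
Lower fence = Q1 − 1.5·IQR = 31.45 − 41.70 = -10.25.
Upper fence = Q3 + 1.5·IQR = 59.25 + 41.70 = 100.95.
54.0 lies within [-10.25, 100.95].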